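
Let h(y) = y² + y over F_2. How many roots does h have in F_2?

2

Evaluate at each of the 2 elements of F_2:
h(0) = 0 → root; h(1) = 0 → root.
Roots: {0, 1}.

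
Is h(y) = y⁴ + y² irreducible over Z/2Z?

No

Check for roots in Z/2Z: h(0) = 0 → root; h(1) = 0 → root.
h(0) = 0, so (y) divides h(y); h is reducible.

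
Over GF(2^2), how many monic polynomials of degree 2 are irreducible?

6

The number of monic irreducibles of degree 2 over GF(4) is (1/2)·Σ_{d∣2} μ(2/d) 4^d.
Divisors of 2: 1, 2; μ(2/d) for each: -1, 1.
Σ = − 4^1 + 4^2 = 12.
N = 12/2 = 6.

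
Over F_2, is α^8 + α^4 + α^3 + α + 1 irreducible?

Write P(α) = α^8 + α^4 + α^3 + α + 1.
Check for roots in F_2: P(0) = 1; P(1) = 1.
No roots, so no linear factors.
Monic irreducibles of degree 2 over GF(2): α^2 + α + 1.
None of them divide P (all give nonzero remainder).
Monic irreducibles of degree 3 over GF(2): α^3 + α + 1, α^3 + α^2 + 1.
None of them divide P (all give nonzero remainder).
Monic irreducibles of degree 4 over GF(2): α^4 + α + 1, α^4 + α^3 + 1, α^4 + α^3 + α^2 + α + 1.
None of them divide P (all give nonzero remainder).
No irreducible factor of degree ≤ 4 exists, so P is irreducible over GF(2).

Yes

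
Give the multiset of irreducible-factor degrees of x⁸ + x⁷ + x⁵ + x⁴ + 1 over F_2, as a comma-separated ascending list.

8

Write h(x) = x⁸ + x⁷ + x⁵ + x⁴ + 1.
Roots in F_2: h(0) = 1; h(1) = 1.
Complete factorization: h(x) = (x⁸ + x⁷ + x⁵ + x⁴ + 1).
Factor degrees with multiplicity: 8 = 8.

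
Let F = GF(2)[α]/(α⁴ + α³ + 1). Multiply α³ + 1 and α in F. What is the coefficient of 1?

Multiply in GF(2)[α]: (α³ + 1)·(α) = α⁴ + α.
Reduce using α⁴ ≡ α³ + 1 (mod α⁴ + α³ + 1).
Reduced: α³ + α + 1.

1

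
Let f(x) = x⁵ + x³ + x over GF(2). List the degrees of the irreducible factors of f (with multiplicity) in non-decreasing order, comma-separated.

Roots in GF(2): f(0) = 0 → root; f(1) = 1.
Linear factors from roots: (x).
Complete factorization: f(x) = (x)·(x² + x + 1)^2.
Factor degrees with multiplicity: 1 + 2 + 2 = 5.

1, 2, 2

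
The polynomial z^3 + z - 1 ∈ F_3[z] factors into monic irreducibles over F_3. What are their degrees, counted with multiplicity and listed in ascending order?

Write h(z) = z^3 + z - 1.
Roots in F_3: h(0) = 2; h(1) = 1; h(2) = 0 → root.
Linear factors from roots: (z + 1).
Complete factorization: h(z) = (z + 1)·(z^2 - z - 1).
Factor degrees with multiplicity: 1 + 2 = 3.

1, 2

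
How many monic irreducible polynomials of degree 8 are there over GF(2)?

30

x^(2^8) − x is the product of all monic irreducibles of degree dividing 8; Möbius inversion gives N = (1/8) Σ μ(8/d)·2^d.
Divisors of 8: 1, 2, 4, 8; μ(8/d) for each: 0, 0, -1, 1.
Σ = − 2^4 + 2^8 = 240.
N = 240/8 = 30.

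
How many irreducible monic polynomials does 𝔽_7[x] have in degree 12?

1153430600

By the necklace-counting formula, N_7(12) = (1/12) Σ_{d|12} μ(12/d)·7^d.
Divisors of 12: 1, 2, 3, 4, 6, 12; μ(12/d) for each: 0, 1, 0, -1, -1, 1.
Σ = 7^2 − 7^4 − 7^6 + 7^12 = 13841167200.
N = 13841167200/12 = 1153430600.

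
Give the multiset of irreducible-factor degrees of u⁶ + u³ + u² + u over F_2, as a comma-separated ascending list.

Write f(u) = u⁶ + u³ + u² + u.
Roots in F_2: f(0) = 0 → root; f(1) = 0 → root.
Linear factors from roots: (u), (u + 1).
Complete factorization: f(u) = (u)·(u + 1)^2·(u³ + u + 1).
Factor degrees with multiplicity: 1 + 1 + 1 + 3 = 6.

1, 1, 1, 3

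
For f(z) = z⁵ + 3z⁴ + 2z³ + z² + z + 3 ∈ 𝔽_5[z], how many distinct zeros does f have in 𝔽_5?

2

Evaluate at each of the 5 elements of 𝔽_5:
f(0) = 3; f(1) = 1; f(2) = 0 → root; f(3) = 0 → root; f(4) = 3.
Roots: {2, 3}.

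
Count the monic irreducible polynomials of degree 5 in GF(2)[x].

The number of monic irreducibles of degree 5 over GF(2) is (1/5)·Σ_{d∣5} μ(5/d) 2^d.
Divisors of 5: 1, 5; μ(5/d) for each: -1, 1.
Σ = − 2^1 + 2^5 = 30.
N = 30/5 = 6.

6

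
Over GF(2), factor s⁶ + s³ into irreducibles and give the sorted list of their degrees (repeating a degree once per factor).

Write g(s) = s⁶ + s³.
Roots in GF(2): g(0) = 0 → root; g(1) = 0 → root.
Linear factors from roots: (s), (s + 1).
Complete factorization: g(s) = (s + 1)·(s)^3·(s² + s + 1).
Factor degrees with multiplicity: 1 + 1 + 1 + 1 + 2 = 6.

1, 1, 1, 1, 2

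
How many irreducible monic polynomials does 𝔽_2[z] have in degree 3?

The number of monic irreducibles of degree 3 over GF(2) is (1/3)·Σ_{d∣3} μ(3/d) 2^d.
Divisors of 3: 1, 3; μ(3/d) for each: -1, 1.
Σ = − 2^1 + 2^3 = 6.
N = 6/3 = 2.

2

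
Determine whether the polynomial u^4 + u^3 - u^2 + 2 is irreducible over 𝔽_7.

Yes

Write P(u) = u^4 + u^3 - u^2 + 2.
Check for roots in 𝔽_7: P(0) = 2; P(1) = 3; P(2) = 1; P(3) = 3; P(4) = 5; P(5) = 6; P(6) = 1.
No roots, so no linear factors.
Degree-2 irreducible divisors: test the 21 monic irreducibles of degree 2 over GF(7).
None of them divide P (all give nonzero remainder).
No irreducible factor of degree ≤ 2 exists, so P is irreducible over GF(7).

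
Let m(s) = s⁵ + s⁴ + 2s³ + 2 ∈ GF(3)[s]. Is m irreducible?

Check for roots in GF(3): m(0) = 2; m(1) = 0 → root; m(2) = 0 → root.
m(1) = 0, so (s − 1) divides m(s); m is reducible.

No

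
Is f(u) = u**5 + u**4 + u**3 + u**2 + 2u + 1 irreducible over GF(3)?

Check for roots in GF(3): f(0) = 1; f(1) = 1; f(2) = 2.
No roots, so no linear factors.
Monic irreducibles of degree 2 over GF(3): u**2 + 1, u**2 + u + 2, u**2 + 2u + 2.
None of them divide f (all give nonzero remainder).
No irreducible factor of degree ≤ 2 exists, so f is irreducible over GF(3).

Yes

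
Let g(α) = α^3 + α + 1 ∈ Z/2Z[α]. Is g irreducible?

Yes

Check for roots in Z/2Z: g(0) = 1; g(1) = 1.
No roots. A degree-3 polynomial over a field with no linear factor is irreducible.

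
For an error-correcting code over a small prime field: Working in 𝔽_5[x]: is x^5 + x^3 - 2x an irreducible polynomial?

No

Write f(x) = x^5 + x^3 - 2x.
Check for roots in 𝔽_5: f(0) = 0 → root; f(1) = 0 → root; f(2) = 1; f(3) = 4; f(4) = 0 → root.
f(0) = 0, so (x) divides f(x); f is reducible.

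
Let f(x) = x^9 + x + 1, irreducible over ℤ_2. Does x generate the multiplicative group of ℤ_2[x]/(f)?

|GF(2^9)^×| = 2^9 − 1 = 511. Prime factorization: 511 = 7·73.
f is primitive ⇔ x has order 511 in GF(2)[x]/(f), i.e. x^(511/q) ≠ 1 for each prime q | 511.
x^(73) mod f = 1
x^(7) mod f = x^7.
Since x^(73) = 1, the order of x divides 73 < 511; not primitive.

No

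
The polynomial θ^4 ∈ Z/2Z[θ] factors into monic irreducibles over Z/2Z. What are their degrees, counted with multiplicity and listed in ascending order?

Write f(θ) = θ^4.
Roots in Z/2Z: f(0) = 0 → root; f(1) = 1.
Linear factors from roots: (θ).
Complete factorization: f(θ) = (θ)^4.
Factor degrees with multiplicity: 1 + 1 + 1 + 1 = 4.

1, 1, 1, 1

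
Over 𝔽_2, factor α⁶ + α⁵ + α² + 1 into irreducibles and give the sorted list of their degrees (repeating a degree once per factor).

Write g(α) = α⁶ + α⁵ + α² + 1.
Roots in 𝔽_2: g(0) = 1; g(1) = 0 → root.
Linear factors from roots: (α + 1).
Complete factorization: g(α) = (α + 1)·(α² + α + 1)·(α³ + α² + 1).
Factor degrees with multiplicity: 1 + 2 + 3 = 6.

1, 2, 3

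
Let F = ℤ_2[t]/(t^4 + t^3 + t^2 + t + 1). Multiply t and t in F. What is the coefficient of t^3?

0

Multiply in ℤ_2[t]: (t)·(t) = t^2.
Reduced: t^2.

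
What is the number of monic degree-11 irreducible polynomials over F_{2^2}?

381300

x^(4^11) − x is the product of all monic irreducibles of degree dividing 11; Möbius inversion gives N = (1/11) Σ μ(11/d)·4^d.
Divisors of 11: 1, 11; μ(11/d) for each: -1, 1.
Σ = − 4^1 + 4^11 = 4194300.
N = 4194300/11 = 381300.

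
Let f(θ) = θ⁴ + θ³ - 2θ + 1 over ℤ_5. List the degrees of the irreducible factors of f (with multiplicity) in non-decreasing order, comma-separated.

2, 2

Roots in ℤ_5: f(0) = 1; f(1) = 1; f(2) = 1; f(3) = 3; f(4) = 3.
Complete factorization: f(θ) = (θ² - 2)·(θ² + θ + 2).
Factor degrees with multiplicity: 2 + 2 = 4.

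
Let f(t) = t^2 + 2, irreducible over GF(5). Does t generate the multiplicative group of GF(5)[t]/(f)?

|GF(5^2)^×| = 5^2 − 1 = 24. Prime factorization: 24 = 2^3·3.
f is primitive ⇔ t has order 24 in GF(5)[t]/(f), i.e. t^(24/q) ≠ 1 for each prime q | 24.
t^(12) mod f = 4.
t^(8) mod f = 1
Since t^(8) = 1, the order of t divides 8 < 24; not primitive.

No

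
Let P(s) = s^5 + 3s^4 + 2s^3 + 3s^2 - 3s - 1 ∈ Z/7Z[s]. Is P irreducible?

Yes

Check for roots in Z/7Z: P(0) = 6; P(1) = 5; P(2) = 3; P(3) = 4; P(4) = 2; P(5) = 3; P(6) = 5.
No roots, so no linear factors.
Degree-2 irreducible divisors: test the 21 monic irreducibles of degree 2 over GF(7).
None of them divide P (all give nonzero remainder).
No irreducible factor of degree ≤ 2 exists, so P is irreducible over GF(7).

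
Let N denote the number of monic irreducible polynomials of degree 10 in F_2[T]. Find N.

The number of monic irreducibles of degree 10 over GF(2) is (1/10)·Σ_{d∣10} μ(10/d) 2^d.
Divisors of 10: 1, 2, 5, 10; μ(10/d) for each: 1, -1, -1, 1.
Σ = 2^1 − 2^2 − 2^5 + 2^10 = 990.
N = 990/10 = 99.

99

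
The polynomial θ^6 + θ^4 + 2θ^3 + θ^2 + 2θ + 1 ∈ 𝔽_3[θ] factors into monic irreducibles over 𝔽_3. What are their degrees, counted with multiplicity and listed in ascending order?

Write g(θ) = θ^6 + θ^4 + 2θ^3 + θ^2 + 2θ + 1.
Roots in 𝔽_3: g(0) = 1; g(1) = 2; g(2) = 0 → root.
Linear factors from roots: (θ + 1).
Complete factorization: g(θ) = (θ + 1)·(θ^2 + 1)·(θ^3 + 2θ^2 + θ + 1).
Factor degrees with multiplicity: 1 + 2 + 3 = 6.

1, 2, 3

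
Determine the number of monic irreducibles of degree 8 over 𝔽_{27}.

By the necklace-counting formula, N_27(8) = (1/8) Σ_{d|8} μ(8/d)·27^d.
Divisors of 8: 1, 2, 4, 8; μ(8/d) for each: 0, 0, -1, 1.
Σ = − 27^4 + 27^8 = 282429005040.
N = 282429005040/8 = 35303625630.

35303625630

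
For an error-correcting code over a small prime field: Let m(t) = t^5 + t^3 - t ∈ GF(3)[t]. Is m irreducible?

Check for roots in GF(3): m(0) = 0 → root; m(1) = 1; m(2) = 2.
m(0) = 0, so (t) divides m(t); m is reducible.

No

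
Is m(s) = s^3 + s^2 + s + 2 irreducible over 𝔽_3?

Yes

Check for roots in 𝔽_3: m(0) = 2; m(1) = 2; m(2) = 1.
No roots. A degree-3 polynomial over a field with no linear factor is irreducible.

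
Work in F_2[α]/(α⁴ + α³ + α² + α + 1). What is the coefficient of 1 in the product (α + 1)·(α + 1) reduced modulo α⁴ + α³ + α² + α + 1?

Multiply in F_2[α]: (α + 1)·(α + 1) = α² + 1.
Reduced: α² + 1.

1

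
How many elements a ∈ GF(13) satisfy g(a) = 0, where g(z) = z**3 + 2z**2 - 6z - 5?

Evaluate at each of the 13 elements of GF(13):
g(0) = 8; g(1) = 5; g(2) = 12; g(3) = 9; g(4) = 2; g(5) = 10; g(6) = 0 → root; g(7) = 4; g(8) = 2; g(9) = 0 → root; g(10) = 4; g(11) = 7; g(12) = 2.
Roots: {6, 9}.

2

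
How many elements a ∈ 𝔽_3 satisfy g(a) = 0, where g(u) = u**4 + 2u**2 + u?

1

Evaluate at each of the 3 elements of 𝔽_3:
g(0) = 0 → root; g(1) = 1; g(2) = 2.
Roots: {0}.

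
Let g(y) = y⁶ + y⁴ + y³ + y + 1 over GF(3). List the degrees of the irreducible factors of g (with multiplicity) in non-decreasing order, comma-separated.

Roots in GF(3): g(0) = 1; g(1) = 2; g(2) = 1.
Complete factorization: g(y) = (y⁶ + y⁴ + y³ + y + 1).
Factor degrees with multiplicity: 6 = 6.

6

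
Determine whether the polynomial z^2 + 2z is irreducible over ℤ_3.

No

Write h(z) = z^2 + 2z.
Check for roots in ℤ_3: h(0) = 0 → root; h(1) = 0 → root; h(2) = 2.
h(0) = 0, so (z) divides h(z); h is reducible.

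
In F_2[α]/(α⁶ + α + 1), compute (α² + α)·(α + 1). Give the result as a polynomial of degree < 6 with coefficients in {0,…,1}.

Multiply in F_2[α]: (α² + α)·(α + 1) = α³ + α.
Reduced: α³ + α.

α^3 + α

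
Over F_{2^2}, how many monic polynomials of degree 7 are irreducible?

By the necklace-counting formula, N_4(7) = (1/7) Σ_{d|7} μ(7/d)·4^d.
Divisors of 7: 1, 7; μ(7/d) for each: -1, 1.
Σ = − 4^1 + 4^7 = 16380.
N = 16380/7 = 2340.

2340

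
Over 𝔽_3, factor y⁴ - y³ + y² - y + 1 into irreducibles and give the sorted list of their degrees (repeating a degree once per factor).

4

Write h(y) = y⁴ - y³ + y² - y + 1.
Roots in 𝔽_3: h(0) = 1; h(1) = 1; h(2) = 2.
Complete factorization: h(y) = (y⁴ - y³ + y² - y + 1).
Factor degrees with multiplicity: 4 = 4.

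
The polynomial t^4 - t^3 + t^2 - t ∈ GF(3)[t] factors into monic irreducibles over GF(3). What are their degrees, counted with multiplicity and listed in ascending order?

1, 1, 2

Write f(t) = t^4 - t^3 + t^2 - t.
Roots in GF(3): f(0) = 0 → root; f(1) = 0 → root; f(2) = 1.
Linear factors from roots: (t), (t - 1).
Complete factorization: f(t) = (t)·(t - 1)·(t^2 + 1).
Factor degrees with multiplicity: 1 + 1 + 2 = 4.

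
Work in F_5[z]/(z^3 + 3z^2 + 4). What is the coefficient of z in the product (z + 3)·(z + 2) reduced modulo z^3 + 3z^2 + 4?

Multiply in F_5[z]: (z + 3)·(z + 2) = z^2 + 1.
Reduced: z^2 + 1.

0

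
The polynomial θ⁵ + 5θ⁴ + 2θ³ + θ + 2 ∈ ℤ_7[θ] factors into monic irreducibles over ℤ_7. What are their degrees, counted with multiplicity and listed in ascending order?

Write g(θ) = θ⁵ + 5θ⁴ + 2θ³ + θ + 2.
Linear factors from roots: (θ + 4).
Complete factorization: g(θ) = (θ + 4)·(θ² + 1)·(θ² + θ + 4).
Factor degrees with multiplicity: 1 + 2 + 2 = 5.

1, 2, 2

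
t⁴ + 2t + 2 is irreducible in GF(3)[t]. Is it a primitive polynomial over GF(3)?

Write f(t) = t⁴ + 2t + 2.
|GF(3^4)^×| = 3^4 − 1 = 80. Prime factorization: 80 = 2^4·5.
f is primitive ⇔ t has order 80 in GF(3)[t]/(f), i.e. t^(80/q) ≠ 1 for each prime q | 80.
t^(40) mod f = 2.
t^(16) mod f = t³ + 2t + 2.
None equal 1, so t has full order 80; f is primitive.

Yes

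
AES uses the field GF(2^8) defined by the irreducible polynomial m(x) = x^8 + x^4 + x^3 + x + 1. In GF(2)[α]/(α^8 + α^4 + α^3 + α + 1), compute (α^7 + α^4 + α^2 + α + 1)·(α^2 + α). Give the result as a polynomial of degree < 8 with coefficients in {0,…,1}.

α^6 + α^4 + α^3 + α^2 + α + 1

Multiply in GF(2)[α]: (α^7 + α^4 + α^2 + α + 1)·(α^2 + α) = α^9 + α^8 + α^6 + α^5 + α^4 + α.
Reduce using α^8 ≡ α^4 + α^3 + α + 1 (mod α^8 + α^4 + α^3 + α + 1).
Reduced: α^6 + α^4 + α^3 + α^2 + α + 1.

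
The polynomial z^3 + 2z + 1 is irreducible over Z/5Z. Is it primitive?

Write f(z) = z^3 + 2z + 1.
|GF(5^3)^×| = 5^3 − 1 = 124. Prime factorization: 124 = 2^2·31.
f is primitive ⇔ z has order 124 in GF(5)[z]/(f), i.e. z^(124/q) ≠ 1 for each prime q | 124.
z^(62) mod f = 1
z^(4) mod f = 3z^2 + 4z.
Since z^(62) = 1, the order of z divides 62 < 124; not primitive.

No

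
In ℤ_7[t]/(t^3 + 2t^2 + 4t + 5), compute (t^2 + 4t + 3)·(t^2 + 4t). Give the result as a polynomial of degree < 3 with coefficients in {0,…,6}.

Multiply in ℤ_7[t]: (t^2 + 4t + 3)·(t^2 + 4t) = t^4 + t^3 + 5t^2 + 5t.
Reduce using t^3 ≡ 5t^2 + 3t + 2 (mod t^3 + 2t^2 + 4t + 5).
Reduced: 3t^2 + 4t + 5.

3t^2 + 4t + 5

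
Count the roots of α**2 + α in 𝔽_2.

Write f(α) = α**2 + α.
Evaluate at each of the 2 elements of 𝔽_2:
f(0) = 0 → root; f(1) = 0 → root.
Roots: {0, 1}.

2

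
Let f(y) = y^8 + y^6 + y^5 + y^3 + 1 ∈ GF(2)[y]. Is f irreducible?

Yes

Check for roots in GF(2): f(0) = 1; f(1) = 1.
No roots, so no linear factors.
Monic irreducibles of degree 2 over GF(2): y^2 + y + 1.
None of them divide f (all give nonzero remainder).
Monic irreducibles of degree 3 over GF(2): y^3 + y + 1, y^3 + y^2 + 1.
None of them divide f (all give nonzero remainder).
Monic irreducibles of degree 4 over GF(2): y^4 + y + 1, y^4 + y^3 + 1, y^4 + y^3 + y^2 + y + 1.
None of them divide f (all give nonzero remainder).
No irreducible factor of degree ≤ 4 exists, so f is irreducible over GF(2).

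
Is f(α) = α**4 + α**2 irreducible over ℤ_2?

No

Check for roots in ℤ_2: f(0) = 0 → root; f(1) = 0 → root.
f(0) = 0, so (α) divides f(α); f is reducible.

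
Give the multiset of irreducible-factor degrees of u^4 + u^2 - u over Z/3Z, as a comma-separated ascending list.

1, 1, 2

Write h(u) = u^4 + u^2 - u.
Roots in Z/3Z: h(0) = 0 → root; h(1) = 1; h(2) = 0 → root.
Linear factors from roots: (u), (u + 1).
Complete factorization: h(u) = (u)·(u + 1)·(u^2 - u - 1).
Factor degrees with multiplicity: 1 + 1 + 2 = 4.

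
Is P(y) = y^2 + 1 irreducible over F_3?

Check for roots in F_3: P(0) = 1; P(1) = 2; P(2) = 2.
No roots. A degree-2 polynomial over a field with no linear factor is irreducible.

Yes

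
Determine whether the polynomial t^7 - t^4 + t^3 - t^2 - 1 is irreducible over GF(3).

Yes

Write h(t) = t^7 - t^4 + t^3 - t^2 - 1.
Check for roots in GF(3): h(0) = 2; h(1) = 2; h(2) = 1.
No roots, so no linear factors.
Monic irreducibles of degree 2 over GF(3): t^2 + 1, t^2 + t - 1, t^2 - t - 1.
None of them divide h (all give nonzero remainder).
Degree-3 irreducible divisors: test the 8 monic irreducibles of degree 3 over GF(3).
None of them divide h (all give nonzero remainder).
No irreducible factor of degree ≤ 3 exists, so h is irreducible over GF(3).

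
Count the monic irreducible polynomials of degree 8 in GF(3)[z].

Gauss's count: N_{3}(8) = (1/8) Σ_{d|8} μ(8/d)·3^d.
Divisors of 8: 1, 2, 4, 8; μ(8/d) for each: 0, 0, -1, 1.
Σ = − 3^4 + 3^8 = 6480.
N = 6480/8 = 810.

810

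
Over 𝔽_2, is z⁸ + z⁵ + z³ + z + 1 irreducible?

Yes

Write P(z) = z⁸ + z⁵ + z³ + z + 1.
Check for roots in 𝔽_2: P(0) = 1; P(1) = 1.
No roots, so no linear factors.
Monic irreducibles of degree 2 over GF(2): z² + z + 1.
None of them divide P (all give nonzero remainder).
Monic irreducibles of degree 3 over GF(2): z³ + z + 1, z³ + z² + 1.
None of them divide P (all give nonzero remainder).
Monic irreducibles of degree 4 over GF(2): z⁴ + z + 1, z⁴ + z³ + 1, z⁴ + z³ + z² + z + 1.
None of them divide P (all give nonzero remainder).
No irreducible factor of degree ≤ 4 exists, so P is irreducible over GF(2).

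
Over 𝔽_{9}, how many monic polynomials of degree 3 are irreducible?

240

By the necklace-counting formula, N_9(3) = (1/3) Σ_{d|3} μ(3/d)·9^d.
Divisors of 3: 1, 3; μ(3/d) for each: -1, 1.
Σ = − 9^1 + 9^3 = 720.
N = 720/3 = 240.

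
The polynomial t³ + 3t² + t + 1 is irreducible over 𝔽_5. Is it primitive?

Write f(t) = t³ + 3t² + t + 1.
|GF(5^3)^×| = 5^3 − 1 = 124. Prime factorization: 124 = 2^2·31.
f is primitive ⇔ t has order 124 in GF(5)[t]/(f), i.e. t^(124/q) ≠ 1 for each prime q | 124.
t^(62) mod f = 1
t^(4) mod f = 3t² + 2t + 3.
Since t^(62) = 1, the order of t divides 62 < 124; not primitive.

No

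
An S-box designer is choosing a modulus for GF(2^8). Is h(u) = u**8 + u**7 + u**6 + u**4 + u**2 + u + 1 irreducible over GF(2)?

Check for roots in GF(2): h(0) = 1; h(1) = 1.
No roots, so no linear factors.
Monic irreducibles of degree 2 over GF(2): u**2 + u + 1.
None of them divide h (all give nonzero remainder).
Monic irreducibles of degree 3 over GF(2): u**3 + u + 1, u**3 + u**2 + 1.
None of them divide h (all give nonzero remainder).
Monic irreducibles of degree 4 over GF(2): u**4 + u + 1, u**4 + u**3 + 1, u**4 + u**3 + u**2 + u + 1.
None of them divide h (all give nonzero remainder).
No irreducible factor of degree ≤ 4 exists, so h is irreducible over GF(2).

Yes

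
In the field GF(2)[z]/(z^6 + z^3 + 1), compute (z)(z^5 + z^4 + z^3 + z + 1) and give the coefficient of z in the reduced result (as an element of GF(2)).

Multiply in GF(2)[z]: (z)·(z^5 + z^4 + z^3 + z + 1) = z^6 + z^5 + z^4 + z^2 + z.
Reduce using z^6 ≡ z^3 + 1 (mod z^6 + z^3 + 1).
Reduced: z^5 + z^4 + z^3 + z^2 + z + 1.

1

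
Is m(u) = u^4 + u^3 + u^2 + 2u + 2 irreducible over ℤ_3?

Check for roots in ℤ_3: m(0) = 2; m(1) = 1; m(2) = 1.
No roots, so no linear factors.
Monic irreducibles of degree 2 over GF(3): u^2 + 1, u^2 + u + 2, u^2 + 2u + 2.
None of them divide m (all give nonzero remainder).
No irreducible factor of degree ≤ 2 exists, so m is irreducible over GF(3).

Yes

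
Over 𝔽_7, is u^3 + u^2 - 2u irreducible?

Write m(u) = u^3 + u^2 - 2u.
Check for roots in 𝔽_7: m(0) = 0 → root; m(1) = 0 → root; m(2) = 1; m(3) = 2; m(4) = 2; m(5) = 0 → root; m(6) = 2.
m(0) = 0, so (u) divides m(u); m is reducible.

No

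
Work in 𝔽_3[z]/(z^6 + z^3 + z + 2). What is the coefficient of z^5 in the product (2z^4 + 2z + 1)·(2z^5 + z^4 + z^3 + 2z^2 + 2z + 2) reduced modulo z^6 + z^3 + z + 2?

0

Multiply in 𝔽_3[z]: (2z^4 + 2z + 1)·(2z^5 + z^4 + z^3 + 2z^2 + 2z + 2) = z^9 + 2z^8 + 2z^7 + 2z^6 + 2z^5 + z^4 + 2z^3 + 2.
Reduce using z^6 ≡ 2z^3 + 2z + 1 (mod z^6 + z^3 + z + 2).
Reduced: z^4 + z.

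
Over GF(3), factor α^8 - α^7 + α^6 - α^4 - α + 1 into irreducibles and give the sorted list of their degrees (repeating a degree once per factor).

1, 2, 2, 3

Write g(α) = α^8 - α^7 + α^6 - α^4 - α + 1.
Roots in GF(3): g(0) = 1; g(1) = 0 → root; g(2) = 1.
Linear factors from roots: (α - 1).
Complete factorization: g(α) = (α - 1)·(α^2 + 1)·(α^2 - α - 1)·(α^3 + α^2 - α + 1).
Factor degrees with multiplicity: 1 + 2 + 2 + 3 = 8.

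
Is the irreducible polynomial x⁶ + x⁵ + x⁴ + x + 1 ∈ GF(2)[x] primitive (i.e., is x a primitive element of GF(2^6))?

Yes

Write f(x) = x⁶ + x⁵ + x⁴ + x + 1.
|GF(2^6)^×| = 2^6 − 1 = 63. Prime factorization: 63 = 3^2·7.
f is primitive ⇔ x has order 63 in GF(2)[x]/(f), i.e. x^(63/q) ≠ 1 for each prime q | 63.
x^(21) mod f = x⁴ + x³ + 1.
x^(9) mod f = x⁵ + x² + x + 1.
None equal 1, so x has full order 63; f is primitive.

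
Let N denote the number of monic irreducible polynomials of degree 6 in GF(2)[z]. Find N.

Gauss's count: N_{2}(6) = (1/6) Σ_{d|6} μ(6/d)·2^d.
Divisors of 6: 1, 2, 3, 6; μ(6/d) for each: 1, -1, -1, 1.
Σ = 2^1 − 2^2 − 2^3 + 2^6 = 54.
N = 54/6 = 9.

9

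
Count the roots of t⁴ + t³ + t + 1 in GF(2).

Write g(t) = t⁴ + t³ + t + 1.
Evaluate at each of the 2 elements of GF(2):
g(0) = 1; g(1) = 0 → root.
Roots: {1}.

1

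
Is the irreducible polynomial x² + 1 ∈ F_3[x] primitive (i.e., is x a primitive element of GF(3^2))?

No

Write f(x) = x² + 1.
|GF(3^2)^×| = 3^2 − 1 = 8. Prime factorization: 8 = 2^3.
f is primitive ⇔ x has order 8 in GF(3)[x]/(f), i.e. x^(8/q) ≠ 1 for each prime q | 8.
x^(4) mod f = 1
Since x^(4) = 1, the order of x divides 4 < 8; not primitive.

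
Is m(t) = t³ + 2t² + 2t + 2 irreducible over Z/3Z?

Yes

Check for roots in Z/3Z: m(0) = 2; m(1) = 1; m(2) = 1.
No roots. A degree-3 polynomial over a field with no linear factor is irreducible.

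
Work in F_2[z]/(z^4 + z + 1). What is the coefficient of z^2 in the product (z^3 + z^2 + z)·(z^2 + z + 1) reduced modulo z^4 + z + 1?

Multiply in F_2[z]: (z^3 + z^2 + z)·(z^2 + z + 1) = z^5 + z^3 + z.
Reduce using z^4 ≡ z + 1 (mod z^4 + z + 1).
Reduced: z^3 + z^2.

1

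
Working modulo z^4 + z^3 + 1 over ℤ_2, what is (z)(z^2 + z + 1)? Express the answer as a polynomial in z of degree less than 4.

z^3 + z^2 + z

Multiply in ℤ_2[z]: (z)·(z^2 + z + 1) = z^3 + z^2 + z.
Reduced: z^3 + z^2 + z.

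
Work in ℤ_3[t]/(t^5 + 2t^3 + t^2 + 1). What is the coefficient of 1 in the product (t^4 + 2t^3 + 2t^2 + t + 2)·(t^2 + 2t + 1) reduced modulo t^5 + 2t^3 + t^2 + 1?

Multiply in ℤ_3[t]: (t^4 + 2t^3 + 2t^2 + t + 2)·(t^2 + 2t + 1) = t^6 + t^5 + t^4 + t^3 + 2t + 2.
Reduce using t^5 ≡ t^3 + 2t^2 + 2 (mod t^5 + 2t^3 + t^2 + 1).
Reduced: 2t^4 + t^3 + 2t^2 + t + 1.

1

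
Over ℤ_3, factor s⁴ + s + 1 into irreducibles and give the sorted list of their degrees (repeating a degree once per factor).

1, 3

Write h(s) = s⁴ + s + 1.
Roots in ℤ_3: h(0) = 1; h(1) = 0 → root; h(2) = 1.
Linear factors from roots: (s - 1).
Complete factorization: h(s) = (s - 1)·(s³ + s² + s - 1).
Factor degrees with multiplicity: 1 + 3 = 4.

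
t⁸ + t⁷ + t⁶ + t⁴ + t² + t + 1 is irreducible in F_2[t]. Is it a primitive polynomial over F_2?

Write f(t) = t⁸ + t⁷ + t⁶ + t⁴ + t² + t + 1.
|GF(2^8)^×| = 2^8 − 1 = 255. Prime factorization: 255 = 3·5·17.
f is primitive ⇔ t has order 255 in GF(2)[t]/(f), i.e. t^(255/q) ≠ 1 for each prime q | 255.
t^(85) mod f = 1
t^(51) mod f = 1
t^(15) mod f = t⁷ + t⁴ + t³ + t² + t.
Since t^(85) = 1, the order of t divides 85 < 255; not primitive.

No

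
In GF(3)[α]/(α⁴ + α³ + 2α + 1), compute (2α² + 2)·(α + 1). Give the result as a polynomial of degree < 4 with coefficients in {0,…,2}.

Multiply in GF(3)[α]: (2α² + 2)·(α + 1) = 2α³ + 2α² + 2α + 2.
Reduced: 2α³ + 2α² + 2α + 2.

2α^3 + 2α^2 + 2α + 2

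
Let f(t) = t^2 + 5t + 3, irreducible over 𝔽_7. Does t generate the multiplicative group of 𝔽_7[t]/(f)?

Yes

|GF(7^2)^×| = 7^2 − 1 = 48. Prime factorization: 48 = 2^4·3.
f is primitive ⇔ t has order 48 in GF(7)[t]/(f), i.e. t^(48/q) ≠ 1 for each prime q | 48.
t^(24) mod f = 6.
t^(16) mod f = 2.
None equal 1, so t has full order 48; f is primitive.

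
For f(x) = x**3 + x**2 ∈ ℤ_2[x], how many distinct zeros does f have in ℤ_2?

2

Evaluate at each of the 2 elements of ℤ_2:
f(0) = 0 → root; f(1) = 0 → root.
Roots: {0, 1}.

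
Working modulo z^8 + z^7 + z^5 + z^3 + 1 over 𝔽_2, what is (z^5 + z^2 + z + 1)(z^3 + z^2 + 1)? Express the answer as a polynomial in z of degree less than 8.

z^5 + z^3 + z

Multiply in 𝔽_2[z]: (z^5 + z^2 + z + 1)·(z^3 + z^2 + 1) = z^8 + z^7 + z + 1.
Reduce using z^8 ≡ z^7 + z^5 + z^3 + 1 (mod z^8 + z^7 + z^5 + z^3 + 1).
Reduced: z^5 + z^3 + z.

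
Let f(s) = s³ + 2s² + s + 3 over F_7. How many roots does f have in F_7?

Evaluate at each of the 7 elements of F_7:
f(0) = 3; f(1) = 0 → root; f(2) = 0 → root; f(3) = 2; f(4) = 5; f(5) = 1; f(6) = 3.
Roots: {1, 2}.

2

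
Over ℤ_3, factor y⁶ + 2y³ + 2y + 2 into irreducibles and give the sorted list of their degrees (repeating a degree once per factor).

Write h(y) = y⁶ + 2y³ + 2y + 2.
Roots in ℤ_3: h(0) = 2; h(1) = 1; h(2) = 2.
Complete factorization: h(y) = (y⁶ + 2y³ + 2y + 2).
Factor degrees with multiplicity: 6 = 6.

6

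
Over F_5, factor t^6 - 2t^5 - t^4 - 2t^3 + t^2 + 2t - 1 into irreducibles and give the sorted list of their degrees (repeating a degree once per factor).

1, 2, 3

Write g(t) = t^6 - 2t^5 - t^4 - 2t^3 + t^2 + 2t - 1.
Roots in F_5: g(0) = 4; g(1) = 3; g(2) = 0 → root; g(3) = 2; g(4) = 2.
Linear factors from roots: (t - 2).
Complete factorization: g(t) = (t - 2)·(t^2 - 2)·(t^3 + t + 1).
Factor degrees with multiplicity: 1 + 2 + 3 = 6.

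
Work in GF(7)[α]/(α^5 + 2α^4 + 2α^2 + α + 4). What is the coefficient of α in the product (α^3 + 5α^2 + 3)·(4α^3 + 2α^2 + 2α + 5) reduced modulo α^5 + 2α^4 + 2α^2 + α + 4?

4

Multiply in GF(7)[α]: (α^3 + 5α^2 + 3)·(4α^3 + 2α^2 + 2α + 5) = 4α^6 + α^5 + 5α^4 + 6α^3 + 3α^2 + 6α + 1.
Reduce using α^5 ≡ 5α^4 + 5α^2 + 6α + 3 (mod α^5 + 2α^4 + 2α^2 + α + 4).
Reduced: 5α^4 + 5α^3 + 6α^2 + 4α + 1.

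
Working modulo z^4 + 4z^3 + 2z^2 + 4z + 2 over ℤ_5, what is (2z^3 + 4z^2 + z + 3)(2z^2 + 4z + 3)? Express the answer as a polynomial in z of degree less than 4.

Multiply in ℤ_5[z]: (2z^3 + 4z^2 + z + 3)·(2z^2 + 4z + 3) = 4z^5 + z^4 + 4z^3 + 2z^2 + 4.
Reduce using z^4 ≡ z^3 + 3z^2 + z + 3 (mod z^4 + 4z^3 + 2z^2 + 4z + 2).
Reduced: z^3 + z^2 + 2z + 4.

z^3 + z^2 + 2z + 4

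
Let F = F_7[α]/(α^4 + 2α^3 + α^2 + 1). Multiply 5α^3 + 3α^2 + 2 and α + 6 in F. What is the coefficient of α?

2

Multiply in F_7[α]: (5α^3 + 3α^2 + 2)·(α + 6) = 5α^4 + 5α^3 + 4α^2 + 2α + 5.
Reduce using α^4 ≡ 5α^3 + 6α^2 + 6 (mod α^4 + 2α^3 + α^2 + 1).
Reduced: 2α^3 + 6α^2 + 2α.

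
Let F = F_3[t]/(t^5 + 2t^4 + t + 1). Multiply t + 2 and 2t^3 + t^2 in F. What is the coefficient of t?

Multiply in F_3[t]: (t + 2)·(2t^3 + t^2) = 2t^4 + 2t^3 + 2t^2.
Reduced: 2t^4 + 2t^3 + 2t^2.

0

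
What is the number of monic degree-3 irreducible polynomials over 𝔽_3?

The number of monic irreducibles of degree 3 over GF(3) is (1/3)·Σ_{d∣3} μ(3/d) 3^d.
Divisors of 3: 1, 3; μ(3/d) for each: -1, 1.
Σ = − 3^1 + 3^3 = 24.
N = 24/3 = 8.

8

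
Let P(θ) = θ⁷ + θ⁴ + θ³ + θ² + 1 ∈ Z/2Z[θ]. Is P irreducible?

Check for roots in Z/2Z: P(0) = 1; P(1) = 1.
No roots, so no linear factors.
Monic irreducibles of degree 2 over GF(2): θ² + θ + 1.
None of them divide P (all give nonzero remainder).
Monic irreducibles of degree 3 over GF(2): θ³ + θ + 1, θ³ + θ² + 1.
None of them divide P (all give nonzero remainder).
No irreducible factor of degree ≤ 3 exists, so P is irreducible over GF(2).

Yes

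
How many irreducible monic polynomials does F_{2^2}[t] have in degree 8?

8160

The number of monic irreducibles of degree 8 over GF(4) is (1/8)·Σ_{d∣8} μ(8/d) 4^d.
Divisors of 8: 1, 2, 4, 8; μ(8/d) for each: 0, 0, -1, 1.
Σ = − 4^4 + 4^8 = 65280.
N = 65280/8 = 8160.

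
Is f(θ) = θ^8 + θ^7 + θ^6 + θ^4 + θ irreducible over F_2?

No

Check for roots in F_2: f(0) = 0 → root; f(1) = 1.
f(0) = 0, so (θ) divides f(θ); f is reducible.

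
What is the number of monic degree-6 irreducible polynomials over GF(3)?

116

By the necklace-counting formula, N_3(6) = (1/6) Σ_{d|6} μ(6/d)·3^d.
Divisors of 6: 1, 2, 3, 6; μ(6/d) for each: 1, -1, -1, 1.
Σ = 3^1 − 3^2 − 3^3 + 3^6 = 696.
N = 696/6 = 116.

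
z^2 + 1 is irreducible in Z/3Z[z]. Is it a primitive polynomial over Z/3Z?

Write f(z) = z^2 + 1.
|GF(3^2)^×| = 3^2 − 1 = 8. Prime factorization: 8 = 2^3.
f is primitive ⇔ z has order 8 in GF(3)[z]/(f), i.e. z^(8/q) ≠ 1 for each prime q | 8.
z^(4) mod f = 1
Since z^(4) = 1, the order of z divides 4 < 8; not primitive.

No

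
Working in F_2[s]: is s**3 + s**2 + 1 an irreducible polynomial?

Write f(s) = s**3 + s**2 + 1.
Check for roots in F_2: f(0) = 1; f(1) = 1.
No roots. A degree-3 polynomial over a field with no linear factor is irreducible.

Yes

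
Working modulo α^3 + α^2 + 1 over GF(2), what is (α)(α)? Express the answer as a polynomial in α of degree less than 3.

α^2

Multiply in GF(2)[α]: (α)·(α) = α^2.
Reduced: α^2.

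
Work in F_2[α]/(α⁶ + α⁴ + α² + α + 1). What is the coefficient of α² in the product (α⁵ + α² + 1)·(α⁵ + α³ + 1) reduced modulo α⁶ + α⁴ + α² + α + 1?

1

Multiply in F_2[α]: (α⁵ + α² + 1)·(α⁵ + α³ + 1) = α¹⁰ + α⁸ + α⁷ + α⁵ + α³ + α² + 1.
Reduce using α⁶ ≡ α⁴ + α² + α + 1 (mod α⁶ + α⁴ + α² + α + 1).
Reduced: α⁵ + α².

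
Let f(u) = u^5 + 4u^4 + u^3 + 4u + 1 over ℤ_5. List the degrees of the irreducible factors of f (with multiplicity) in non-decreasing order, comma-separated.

Roots in ℤ_5: f(0) = 1; f(1) = 1; f(2) = 3; f(3) = 2; f(4) = 4.
Complete factorization: f(u) = (u^5 + 4u^4 + u^3 + 4u + 1).
Factor degrees with multiplicity: 5 = 5.

5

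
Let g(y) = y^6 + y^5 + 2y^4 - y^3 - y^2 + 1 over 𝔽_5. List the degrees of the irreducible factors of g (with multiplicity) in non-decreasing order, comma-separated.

6

Roots in 𝔽_5: g(0) = 1; g(1) = 3; g(2) = 2; g(3) = 4; g(4) = 3.
Complete factorization: g(y) = (y^6 + y^5 + 2y^4 - y^3 - y^2 + 1).
Factor degrees with multiplicity: 6 = 6.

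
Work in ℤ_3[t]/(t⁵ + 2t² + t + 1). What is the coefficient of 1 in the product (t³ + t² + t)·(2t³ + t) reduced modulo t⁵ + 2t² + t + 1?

Multiply in ℤ_3[t]: (t³ + t² + t)·(2t³ + t) = 2t⁶ + 2t⁵ + t³ + t².
Reduce using t⁵ ≡ t² + 2t + 2 (mod t⁵ + 2t² + t + 1).
Reduced: t² + 2t + 1.

1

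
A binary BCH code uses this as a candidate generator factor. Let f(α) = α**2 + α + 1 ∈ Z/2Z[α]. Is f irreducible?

Check for roots in Z/2Z: f(0) = 1; f(1) = 1.
No roots. A degree-2 polynomial over a field with no linear factor is irreducible.

Yes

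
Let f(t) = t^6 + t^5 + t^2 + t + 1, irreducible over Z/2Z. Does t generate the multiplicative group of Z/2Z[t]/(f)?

|GF(2^6)^×| = 2^6 − 1 = 63. Prime factorization: 63 = 3^2·7.
f is primitive ⇔ t has order 63 in GF(2)[t]/(f), i.e. t^(63/q) ≠ 1 for each prime q | 63.
t^(21) mod f = t^5 + t^3 + t^2.
t^(9) mod f = t^3 + t^2 + 1.
None equal 1, so t has full order 63; f is primitive.

Yes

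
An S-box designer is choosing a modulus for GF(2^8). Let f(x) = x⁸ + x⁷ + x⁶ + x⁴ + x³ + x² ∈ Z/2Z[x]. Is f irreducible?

No

Check for roots in Z/2Z: f(0) = 0 → root; f(1) = 0 → root.
f(0) = 0, so (x) divides f(x); f is reducible.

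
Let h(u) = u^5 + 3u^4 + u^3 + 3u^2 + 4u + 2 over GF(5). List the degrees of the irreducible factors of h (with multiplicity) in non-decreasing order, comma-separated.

Roots in GF(5): h(0) = 2; h(1) = 4; h(2) = 0 → root; h(3) = 4; h(4) = 2.
Linear factors from roots: (u + 3).
Complete factorization: h(u) = (u + 3)·(u^2 + 3)^2.
Factor degrees with multiplicity: 1 + 2 + 2 = 5.

1, 2, 2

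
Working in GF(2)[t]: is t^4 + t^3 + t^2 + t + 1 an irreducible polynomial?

Write m(t) = t^4 + t^3 + t^2 + t + 1.
Check for roots in GF(2): m(0) = 1; m(1) = 1.
No roots, so no linear factors.
Monic irreducibles of degree 2 over GF(2): t^2 + t + 1.
None of them divide m (all give nonzero remainder).
No irreducible factor of degree ≤ 2 exists, so m is irreducible over GF(2).

Yes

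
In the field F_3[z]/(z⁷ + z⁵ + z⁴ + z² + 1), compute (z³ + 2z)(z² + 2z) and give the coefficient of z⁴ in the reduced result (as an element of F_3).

2

Multiply in F_3[z]: (z³ + 2z)·(z² + 2z) = z⁵ + 2z⁴ + 2z³ + z².
Reduced: z⁵ + 2z⁴ + 2z³ + z².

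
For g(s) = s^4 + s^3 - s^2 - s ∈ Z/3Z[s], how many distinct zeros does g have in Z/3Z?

3

Evaluate at each of the 3 elements of Z/3Z:
g(0) = 0 → root; g(1) = 0 → root; g(2) = 0 → root.
Roots: {0, 1, 2}.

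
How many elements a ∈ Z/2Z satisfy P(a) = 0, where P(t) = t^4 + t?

2

Evaluate at each of the 2 elements of Z/2Z:
P(0) = 0 → root; P(1) = 0 → root.
Roots: {0, 1}.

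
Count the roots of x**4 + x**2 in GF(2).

Write f(x) = x**4 + x**2.
Evaluate at each of the 2 elements of GF(2):
f(0) = 0 → root; f(1) = 0 → root.
Roots: {0, 1}.

2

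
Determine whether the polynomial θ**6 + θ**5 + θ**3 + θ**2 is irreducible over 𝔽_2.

No

Write m(θ) = θ**6 + θ**5 + θ**3 + θ**2.
Check for roots in 𝔽_2: m(0) = 0 → root; m(1) = 0 → root.
m(0) = 0, so (θ) divides m(θ); m is reducible.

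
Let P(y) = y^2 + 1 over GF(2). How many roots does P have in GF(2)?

Evaluate at each of the 2 elements of GF(2):
P(0) = 1; P(1) = 0 → root.
Roots: {1}.

1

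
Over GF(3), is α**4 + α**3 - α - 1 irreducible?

Write P(α) = α**4 + α**3 - α - 1.
Check for roots in GF(3): P(0) = 2; P(1) = 0 → root; P(2) = 0 → root.
P(1) = 0, so (α − 1) divides P(α); P is reducible.

No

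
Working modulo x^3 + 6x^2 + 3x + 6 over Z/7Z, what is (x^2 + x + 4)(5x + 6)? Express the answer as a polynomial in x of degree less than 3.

2x^2 + 4x + 1

Multiply in Z/7Z[x]: (x^2 + x + 4)·(5x + 6) = 5x^3 + 4x^2 + 5x + 3.
Reduce using x^3 ≡ x^2 + 4x + 1 (mod x^3 + 6x^2 + 3x + 6).
Reduced: 2x^2 + 4x + 1.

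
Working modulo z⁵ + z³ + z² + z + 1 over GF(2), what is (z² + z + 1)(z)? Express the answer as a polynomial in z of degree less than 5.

Multiply in GF(2)[z]: (z² + z + 1)·(z) = z³ + z² + z.
Reduced: z³ + z² + z.

z^3 + z^2 + z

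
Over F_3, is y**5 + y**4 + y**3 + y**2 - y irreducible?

Write f(y) = y**5 + y**4 + y**3 + y**2 - y.
Check for roots in F_3: f(0) = 0 → root; f(1) = 0 → root; f(2) = 1.
f(0) = 0, so (y) divides f(y); f is reducible.

No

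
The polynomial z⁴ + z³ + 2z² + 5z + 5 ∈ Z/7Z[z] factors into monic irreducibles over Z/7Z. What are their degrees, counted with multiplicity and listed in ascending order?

Write f(z) = z⁴ + z³ + 2z² + 5z + 5.
Linear factors from roots: (z + 6).
Complete factorization: f(z) = (z + 6)·(z³ + 2z² + 4z + 2).
Factor degrees with multiplicity: 1 + 3 = 4.

1, 3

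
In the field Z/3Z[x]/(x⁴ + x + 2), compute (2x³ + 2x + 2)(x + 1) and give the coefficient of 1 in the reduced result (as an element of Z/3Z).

1

Multiply in Z/3Z[x]: (2x³ + 2x + 2)·(x + 1) = 2x⁴ + 2x³ + 2x² + x + 2.
Reduce using x⁴ ≡ 2x + 1 (mod x⁴ + x + 2).
Reduced: 2x³ + 2x² + 2x + 1.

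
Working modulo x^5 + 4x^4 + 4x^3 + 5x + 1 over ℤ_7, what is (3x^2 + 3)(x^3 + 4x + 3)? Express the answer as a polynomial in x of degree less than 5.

2x^4 + 3x^3 + 2x^2 + 4x + 6

Multiply in ℤ_7[x]: (3x^2 + 3)·(x^3 + 4x + 3) = 3x^5 + x^3 + 2x^2 + 5x + 2.
Reduce using x^5 ≡ 3x^4 + 3x^3 + 2x + 6 (mod x^5 + 4x^4 + 4x^3 + 5x + 1).
Reduced: 2x^4 + 3x^3 + 2x^2 + 4x + 6.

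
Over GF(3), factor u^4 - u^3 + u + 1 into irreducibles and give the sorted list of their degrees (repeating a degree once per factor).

4

Write g(u) = u^4 - u^3 + u + 1.
Roots in GF(3): g(0) = 1; g(1) = 2; g(2) = 2.
Complete factorization: g(u) = (u^4 - u^3 + u + 1).
Factor degrees with multiplicity: 4 = 4.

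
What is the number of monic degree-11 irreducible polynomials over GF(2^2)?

By the necklace-counting formula, N_4(11) = (1/11) Σ_{d|11} μ(11/d)·4^d.
Divisors of 11: 1, 11; μ(11/d) for each: -1, 1.
Σ = − 4^1 + 4^11 = 4194300.
N = 4194300/11 = 381300.

381300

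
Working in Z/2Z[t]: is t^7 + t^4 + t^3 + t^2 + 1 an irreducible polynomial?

Yes

Write g(t) = t^7 + t^4 + t^3 + t^2 + 1.
Check for roots in Z/2Z: g(0) = 1; g(1) = 1.
No roots, so no linear factors.
Monic irreducibles of degree 2 over GF(2): t^2 + t + 1.
None of them divide g (all give nonzero remainder).
Monic irreducibles of degree 3 over GF(2): t^3 + t + 1, t^3 + t^2 + 1.
None of them divide g (all give nonzero remainder).
No irreducible factor of degree ≤ 3 exists, so g is irreducible over GF(2).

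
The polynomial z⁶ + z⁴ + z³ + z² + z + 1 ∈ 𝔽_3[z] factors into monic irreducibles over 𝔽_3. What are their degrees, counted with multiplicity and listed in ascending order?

Write f(z) = z⁶ + z⁴ + z³ + z² + z + 1.
Roots in 𝔽_3: f(0) = 1; f(1) = 0 → root; f(2) = 2.
Linear factors from roots: (z + 2).
Complete factorization: f(z) = (z + 2)·(z² + 1)·(z³ + z² + z + 2).
Factor degrees with multiplicity: 1 + 2 + 3 = 6.

1, 2, 3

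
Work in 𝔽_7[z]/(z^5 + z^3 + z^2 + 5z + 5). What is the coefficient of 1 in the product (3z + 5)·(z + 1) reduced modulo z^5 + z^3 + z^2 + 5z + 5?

5

Multiply in 𝔽_7[z]: (3z + 5)·(z + 1) = 3z^2 + z + 5.
Reduced: 3z^2 + z + 5.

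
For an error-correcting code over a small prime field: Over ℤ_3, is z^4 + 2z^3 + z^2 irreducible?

No

Write m(z) = z^4 + 2z^3 + z^2.
Check for roots in ℤ_3: m(0) = 0 → root; m(1) = 1; m(2) = 0 → root.
m(0) = 0, so (z) divides m(z); m is reducible.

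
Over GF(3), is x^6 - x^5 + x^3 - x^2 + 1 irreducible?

Write m(x) = x^6 - x^5 + x^3 - x^2 + 1.
Check for roots in GF(3): m(0) = 1; m(1) = 1; m(2) = 1.
No roots, so no linear factors.
Monic irreducibles of degree 2 over GF(3): x^2 + 1, x^2 + x - 1, x^2 - x - 1.
None of them divide m (all give nonzero remainder).
Degree-3 irreducible divisors: test the 8 monic irreducibles of degree 3 over GF(3).
None of them divide m (all give nonzero remainder).
No irreducible factor of degree ≤ 3 exists, so m is irreducible over GF(3).

Yes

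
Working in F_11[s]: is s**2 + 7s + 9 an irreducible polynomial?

Write m(s) = s**2 + 7s + 9.
Check each element of F_11 for a root: m(0)=9, m(1)=6, m(2)=5, m(3)=6, m(4)=9, m(5)=3, m(6)=10, m(7)=8, m(8)=8, m(9)=10, m(10)=3.
No roots. A degree-2 polynomial over a field with no linear factor is irreducible.

Yes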